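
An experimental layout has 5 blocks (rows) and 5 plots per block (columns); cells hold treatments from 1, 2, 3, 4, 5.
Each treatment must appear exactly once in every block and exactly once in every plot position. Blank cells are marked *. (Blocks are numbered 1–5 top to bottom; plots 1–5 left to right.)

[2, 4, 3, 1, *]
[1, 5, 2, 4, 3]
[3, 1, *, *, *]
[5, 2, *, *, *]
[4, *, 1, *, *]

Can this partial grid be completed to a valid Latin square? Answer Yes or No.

Yes

No block or plot among the givens repeats a symbol, and propagating forced cells runs into no contradiction.
One valid completion exists (for instance, 2 4 3 1 5 / 1 5 2 4 3 / 3 1 5 2 4 / 5 2 4 3 1 / 4 3 1 5 2).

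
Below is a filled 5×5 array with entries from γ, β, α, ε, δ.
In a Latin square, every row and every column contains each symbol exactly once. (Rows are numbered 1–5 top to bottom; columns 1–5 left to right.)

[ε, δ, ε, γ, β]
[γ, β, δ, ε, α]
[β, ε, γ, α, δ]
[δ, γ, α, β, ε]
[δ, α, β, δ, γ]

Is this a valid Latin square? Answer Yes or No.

No

Row 1 contains ε twice (at columns 1 and 3); row 5 is also not a permutation.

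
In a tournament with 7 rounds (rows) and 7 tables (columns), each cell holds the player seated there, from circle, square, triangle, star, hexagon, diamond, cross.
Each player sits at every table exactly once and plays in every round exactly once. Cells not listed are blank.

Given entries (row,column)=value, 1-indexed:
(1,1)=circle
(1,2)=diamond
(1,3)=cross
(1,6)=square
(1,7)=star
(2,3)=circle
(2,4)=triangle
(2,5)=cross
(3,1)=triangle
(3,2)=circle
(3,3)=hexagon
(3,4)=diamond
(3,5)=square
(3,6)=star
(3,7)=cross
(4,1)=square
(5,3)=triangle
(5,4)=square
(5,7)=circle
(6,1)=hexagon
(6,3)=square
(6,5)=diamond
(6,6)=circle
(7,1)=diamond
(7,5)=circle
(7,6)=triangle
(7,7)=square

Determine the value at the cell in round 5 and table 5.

hexagon

Round 1, table 4: round 1 has {circle, square, star, diamond, cross} and table 4 has {square, triangle, diamond}, leaving only hexagon.
Round 1, table 5: round 1 has {circle, square, star, hexagon, diamond, cross} and table 5 has {circle, square, diamond, cross}, leaving only triangle.
Round 2, table 1: round 2 has {circle, triangle, cross} and table 1 has {circle, square, triangle, hexagon, diamond}, leaving only star.
Round 5, table 1: round 5 has {circle, square, triangle} and table 1 has {circle, square, triangle, star, hexagon, diamond}, leaving only cross.
Round 6, table 7: round 6 has {circle, square, hexagon, diamond} and table 7 has {circle, square, star, cross}, leaving only triangle.
Round 7, table 3: round 7 has {circle, square, triangle, diamond} and table 3 has {circle, square, triangle, hexagon, cross}, leaving only star.
Round 4, table 3: round 4 has {square} and table 3 has {circle, square, triangle, star, hexagon, cross}, leaving only diamond.
Round 4, table 7: round 4 has {square, diamond} and table 7 has {circle, square, triangle, star, cross}, leaving only hexagon.
Round 2, table 7: round 2 has {circle, triangle, star, cross} and table 7 has {circle, square, triangle, star, hexagon, cross}, leaving only diamond.
Round 2, table 6: round 2 has {circle, triangle, star, diamond, cross} and table 6 has {circle, square, triangle, star}, leaving only hexagon.
Round 2, table 2: round 2 has {circle, triangle, star, hexagon, diamond, cross} and table 2 has {circle, diamond}, leaving only square.
Round 4, table 5: round 4 has {square, hexagon, diamond} and table 5 has {circle, square, triangle, diamond, cross}, leaving only star.
Round 5 already has {circle, square, triangle, cross} and table 5 already has {circle, square, triangle, star, diamond, cross}, so round 5, table 5 must be hexagon.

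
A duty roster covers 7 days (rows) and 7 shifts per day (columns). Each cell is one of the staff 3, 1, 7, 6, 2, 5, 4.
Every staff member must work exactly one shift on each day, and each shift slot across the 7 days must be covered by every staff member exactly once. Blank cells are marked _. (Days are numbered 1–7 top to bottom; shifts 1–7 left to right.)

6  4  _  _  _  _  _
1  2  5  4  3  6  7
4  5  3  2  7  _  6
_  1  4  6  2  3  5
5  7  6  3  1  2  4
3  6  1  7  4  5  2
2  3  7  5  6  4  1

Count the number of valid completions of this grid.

Day 1, shift 3: eliminating its day and shift leaves {2}.
Day 1, shift 4: eliminating its day and shift leaves {1}.
Day 1, shift 5: eliminating its day and shift leaves {5}.
Day 1, shift 6: eliminating its day and shift leaves {1, 7}.
Day 1, shift 7: eliminating its day and shift leaves {3}.
Day 3, shift 6: eliminating its day and shift leaves {1}.
Day 4, shift 1: eliminating its day and shift leaves {7}.
Only one assignment across all blanks avoids any day or shift repeat, giving 1 completion.

1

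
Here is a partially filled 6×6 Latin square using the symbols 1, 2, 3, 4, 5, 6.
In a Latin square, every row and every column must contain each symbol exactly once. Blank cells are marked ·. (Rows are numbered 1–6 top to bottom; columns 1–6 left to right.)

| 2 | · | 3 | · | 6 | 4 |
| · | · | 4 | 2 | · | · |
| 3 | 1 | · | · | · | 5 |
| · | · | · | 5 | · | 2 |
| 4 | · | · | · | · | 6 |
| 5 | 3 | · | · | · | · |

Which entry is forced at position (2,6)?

3

Row 1, column 2: row 1 has {2, 3, 4, 6} and column 2 has {1, 3}, leaving only 5.
Row 1, column 4: row 1 has {2, 3, 4, 5, 6} and column 4 has {2, 5}, leaving only 1.
Row 2, column 2: row 2 has {2, 4} and column 2 has {1, 3, 5}, leaving only 6.
Row 2, column 1: row 2 has {2, 4, 6} and column 1 has {2, 3, 4, 5}, leaving only 1.
Row 2 already has {1, 2, 4, 6} and column 6 already has {2, 4, 5, 6}, so row 2, column 6 must be 3.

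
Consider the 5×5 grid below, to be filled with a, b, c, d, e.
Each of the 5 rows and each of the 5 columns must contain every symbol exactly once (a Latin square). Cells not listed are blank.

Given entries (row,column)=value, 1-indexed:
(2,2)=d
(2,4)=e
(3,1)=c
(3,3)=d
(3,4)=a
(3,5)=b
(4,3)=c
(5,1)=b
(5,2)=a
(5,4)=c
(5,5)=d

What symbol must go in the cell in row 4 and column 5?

a

Row 2, column 1: row 2 has {d, e} and column 1 has {b, c}, leaving only a.
Row 2, column 3: row 2 has {a, d, e} and column 3 has {c, d}, leaving only b.
Row 2, column 5: row 2 has {a, b, d, e} and column 5 has {b, d}, leaving only c.
Row 3, column 2: row 3 has {a, b, c, d} and column 2 has {a, d}, leaving only e.
Row 4, column 2: row 4 has {c} and column 2 has {a, d, e}, leaving only b.
Row 1, column 2: row 1 has {} and column 2 has {a, b, d, e}, leaving only c.
Row 4, column 4: row 4 has {b, c} and column 4 has {a, c, e}, leaving only d.
Row 1, column 4: row 1 has {c} and column 4 has {a, c, d, e}, leaving only b.
Row 4, column 1: row 4 has {b, c, d} and column 1 has {a, b, c}, leaving only e.
Row 4 already has {b, c, d, e} and column 5 already has {b, c, d}, so row 4, column 5 must be a.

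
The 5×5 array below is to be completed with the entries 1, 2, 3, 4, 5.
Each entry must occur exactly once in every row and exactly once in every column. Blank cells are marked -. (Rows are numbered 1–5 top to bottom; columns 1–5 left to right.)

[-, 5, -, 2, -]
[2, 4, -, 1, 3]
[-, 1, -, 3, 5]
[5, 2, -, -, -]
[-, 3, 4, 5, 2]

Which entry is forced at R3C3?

2

Row 3 already has {1, 3, 5} and column 3 already has {4}, so row 3, column 3 must be 2.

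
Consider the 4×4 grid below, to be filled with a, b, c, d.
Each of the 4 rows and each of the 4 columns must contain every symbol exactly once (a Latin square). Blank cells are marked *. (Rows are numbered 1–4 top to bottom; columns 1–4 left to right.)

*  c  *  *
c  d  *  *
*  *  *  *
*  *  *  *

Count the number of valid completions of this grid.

Row 1, column 1: eliminating its row and column leaves {a, b, d}.
Row 1, column 3: eliminating its row and column leaves {a, b, d}.
Row 1, column 4: eliminating its row and column leaves {a, b, d}.
Row 2, column 3: eliminating its row and column leaves {a, b}.
Row 2, column 4: eliminating its row and column leaves {a, b}.
Row 3, column 1: eliminating its row and column leaves {a, b, d}.
Row 3, column 2: eliminating its row and column leaves {a, b}.
Row 3, column 3: eliminating its row and column leaves {a, b, c, d}.
Row 3, column 4: eliminating its row and column leaves {a, b, c, d}.
Row 4, column 1: eliminating its row and column leaves {a, b, d}.
Row 4, column 2: eliminating its row and column leaves {a, b}.
Row 4, column 3: eliminating its row and column leaves {a, b, c, d}.
Row 4, column 4: eliminating its row and column leaves {a, b, c, d}.
Enumerating the assignments across these blanks that avoid any row or column repeat gives 16 completions.

16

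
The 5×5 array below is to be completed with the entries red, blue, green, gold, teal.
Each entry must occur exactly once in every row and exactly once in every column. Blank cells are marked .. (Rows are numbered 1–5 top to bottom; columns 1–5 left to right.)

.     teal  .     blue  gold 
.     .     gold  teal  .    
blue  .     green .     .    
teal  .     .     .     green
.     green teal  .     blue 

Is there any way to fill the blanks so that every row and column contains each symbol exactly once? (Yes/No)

No

Row 1, column 3: row 1 has {blue, gold, teal} and column 3 has {green, gold, teal}, so it must be red.
Row 1, column 1: row 1 has {red, blue, gold, teal} and column 1 has {blue, teal}, so it must be green.
Row 2, column 1: row 2 has {gold, teal} and column 1 has {blue, green, teal}, so it must be red.
Now row 2, column 5: row 2 together with column 5 already contain {red, blue, green, gold, teal} — every symbol — so nothing can go there. The grid has no valid completion.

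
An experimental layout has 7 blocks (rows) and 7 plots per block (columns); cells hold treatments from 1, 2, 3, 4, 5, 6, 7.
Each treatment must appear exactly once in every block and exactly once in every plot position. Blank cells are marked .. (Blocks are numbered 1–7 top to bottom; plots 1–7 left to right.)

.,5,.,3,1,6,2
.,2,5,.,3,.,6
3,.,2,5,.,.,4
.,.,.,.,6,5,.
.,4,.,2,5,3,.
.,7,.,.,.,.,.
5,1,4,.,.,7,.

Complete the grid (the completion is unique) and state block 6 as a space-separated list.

6 7 3 1 4 2 5

Block 1, plot 3: block 1 has {1, 2, 3, 5, 6} and plot 3 has {2, 4, 5}, leaving only 7.
Block 1, plot 1: block 1 has {1, 2, 3, 5, 6, 7} and plot 1 has {3, 5}, leaving only 4.
Block 3, plot 2: block 3 has {2, 3, 4, 5} and plot 2 has {1, 2, 4, 5, 7}, leaving only 6.
Block 3, plot 5: block 3 has {2, 3, 4, 5, 6} and plot 5 has {1, 3, 5, 6}, leaving only 7.
Block 3, plot 6: block 3 has {2, 3, 4, 5, 6, 7} and plot 6 has {3, 5, 6, 7}, leaving only 1.
Block 2, plot 6: block 2 has {2, 3, 5, 6} and plot 6 has {1, 3, 5, 6, 7}, leaving only 4.
Block 6, plot 6: block 6 has {7} and plot 6 has {1, 3, 4, 5, 6, 7}, leaving only 2.
Block 6, plot 5: block 6 has {2, 7} and plot 5 has {1, 3, 5, 6, 7}, leaving only 4.
Block 4, plot 2: block 4 has {5, 6} and plot 2 has {1, 2, 4, 5, 6, 7}, leaving only 3.
Block 4, plot 3: block 4 has {3, 5, 6} and plot 3 has {2, 4, 5, 7}, leaving only 1.
Block 4, plot 7: block 4 has {1, 3, 5, 6} and plot 7 has {2, 4, 6}, leaving only 7.
Block 4, plot 1: block 4 has {1, 3, 5, 6, 7} and plot 1 has {3, 4, 5}, leaving only 2.
Block 4, plot 4: block 4 has {1, 2, 3, 5, 6, 7} and plot 4 has {2, 3, 5}, leaving only 4.
Block 5, plot 3: block 5 has {2, 3, 4, 5} and plot 3 has {1, 2, 4, 5, 7}, leaving only 6.
Block 6, plot 3: block 6 has {2, 4, 7} and plot 3 has {1, 2, 4, 5, 6, 7}, leaving only 3.
Block 5, plot 7: block 5 has {2, 3, 4, 5, 6} and plot 7 has {2, 4, 6, 7}, leaving only 1.
Block 6, plot 7: block 6 has {2, 3, 4, 7} and plot 7 has {1, 2, 4, 6, 7}, leaving only 5.
Block 5, plot 1: block 5 has {1, 2, 3, 4, 5, 6} and plot 1 has {2, 3, 4, 5}, leaving only 7.
Block 2, plot 1: block 2 has {2, 3, 4, 5, 6} and plot 1 has {2, 3, 4, 5, 7}, leaving only 1.
Block 6, plot 1: block 6 has {2, 3, 4, 5, 7} and plot 1 has {1, 2, 3, 4, 5, 7}, leaving only 6.
Block 6, plot 4: block 6 has {2, 3, 4, 5, 6, 7} and plot 4 has {2, 3, 4, 5}, leaving only 1.
So block 6 reads: 6 7 3 1 4 2 5.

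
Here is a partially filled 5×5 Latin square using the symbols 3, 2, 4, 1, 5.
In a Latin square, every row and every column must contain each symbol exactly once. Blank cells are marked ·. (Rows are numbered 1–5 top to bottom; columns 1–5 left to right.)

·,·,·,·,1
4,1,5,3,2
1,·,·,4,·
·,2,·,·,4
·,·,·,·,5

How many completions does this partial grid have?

3

Row 1, column 1: eliminating its row and column leaves {3, 2, 5}.
Row 1, column 2: eliminating its row and column leaves {3, 4, 5}.
Row 1, column 3: eliminating its row and column leaves {3, 2, 4}.
Row 1, column 4: eliminating its row and column leaves {2, 5}.
Row 3, column 2: eliminating its row and column leaves {3, 5}.
Row 3, column 3: eliminating its row and column leaves {3, 2}.
Row 3, column 5: eliminating its row and column leaves {3}.
Row 4, column 1: eliminating its row and column leaves {3, 5}.
Row 4, column 3: eliminating its row and column leaves {3, 1}.
Row 4, column 4: eliminating its row and column leaves {1, 5}.
Row 5, column 1: eliminating its row and column leaves {3, 2}.
Row 5, column 2: eliminating its row and column leaves {3, 4}.
Row 5, column 3: eliminating its row and column leaves {3, 2, 4, 1}.
Row 5, column 4: eliminating its row and column leaves {2, 1}.
Enumerating the assignments across these blanks that avoid any row or column repeat gives 3 completions.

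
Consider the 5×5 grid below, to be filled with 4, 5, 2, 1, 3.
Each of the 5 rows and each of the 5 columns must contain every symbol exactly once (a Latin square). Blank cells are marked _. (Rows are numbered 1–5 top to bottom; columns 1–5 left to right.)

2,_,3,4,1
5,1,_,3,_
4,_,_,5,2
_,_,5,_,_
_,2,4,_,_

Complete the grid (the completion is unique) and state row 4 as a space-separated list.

Row 1, column 2: row 1 has {4, 2, 1, 3} and column 2 has {2, 1}, leaving only 5.
Row 2, column 3: row 2 has {5, 1, 3} and column 3 has {4, 5, 3}, leaving only 2.
Row 2, column 5: row 2 has {5, 2, 1, 3} and column 5 has {2, 1}, leaving only 4.
Row 4, column 5: row 4 has {5} and column 5 has {4, 2, 1}, leaving only 3.
Row 4, column 1: row 4 has {5, 3} and column 1 has {4, 5, 2}, leaving only 1.
Row 4, column 2: row 4 has {5, 1, 3} and column 2 has {5, 2, 1}, leaving only 4.
Row 4, column 4: row 4 has {4, 5, 1, 3} and column 4 has {4, 5, 3}, leaving only 2.
So row 4 reads: 1 4 5 2 3.

1 4 5 2 3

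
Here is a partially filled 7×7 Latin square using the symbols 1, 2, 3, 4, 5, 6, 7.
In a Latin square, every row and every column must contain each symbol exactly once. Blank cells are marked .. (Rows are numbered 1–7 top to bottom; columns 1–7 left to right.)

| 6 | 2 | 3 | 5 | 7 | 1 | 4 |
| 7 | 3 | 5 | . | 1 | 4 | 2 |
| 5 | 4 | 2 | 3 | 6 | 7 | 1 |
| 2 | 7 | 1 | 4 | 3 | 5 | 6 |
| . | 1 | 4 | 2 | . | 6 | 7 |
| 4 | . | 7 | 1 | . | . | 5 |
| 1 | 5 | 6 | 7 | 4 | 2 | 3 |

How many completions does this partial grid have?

1

Row 2, column 4: eliminating its row and column leaves {6}.
Row 5, column 1: eliminating its row and column leaves {3}.
Row 5, column 5: eliminating its row and column leaves {5}.
Row 6, column 2: eliminating its row and column leaves {6}.
Row 6, column 5: eliminating its row and column leaves {2}.
Row 6, column 6: eliminating its row and column leaves {3}.
Only one assignment across all blanks avoids any row or column repeat, giving 1 completion.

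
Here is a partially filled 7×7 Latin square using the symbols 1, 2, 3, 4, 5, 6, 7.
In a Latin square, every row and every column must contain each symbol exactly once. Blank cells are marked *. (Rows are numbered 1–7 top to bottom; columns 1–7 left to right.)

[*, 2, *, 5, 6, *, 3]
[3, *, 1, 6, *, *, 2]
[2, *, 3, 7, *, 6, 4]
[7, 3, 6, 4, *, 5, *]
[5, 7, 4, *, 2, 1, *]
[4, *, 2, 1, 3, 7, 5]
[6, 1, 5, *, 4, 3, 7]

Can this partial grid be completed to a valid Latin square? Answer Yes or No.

No

Row 1, column 1: row 1 has {2, 3, 5, 6} and column 1 has {2, 3, 4, 5, 6, 7}, so it must be 1.
Row 1, column 3: row 1 has {1, 2, 3, 5, 6} and column 3 has {1, 2, 3, 4, 5, 6}, so it must be 7.
Row 1, column 6: row 1 has {1, 2, 3, 5, 6, 7} and column 6 has {1, 3, 5, 6, 7}, so it must be 4.
Now row 2, column 6: row 2 together with column 6 already contain {1, 2, 3, 4, 5, 6, 7} — every symbol — so nothing can go there. The grid has no valid completion.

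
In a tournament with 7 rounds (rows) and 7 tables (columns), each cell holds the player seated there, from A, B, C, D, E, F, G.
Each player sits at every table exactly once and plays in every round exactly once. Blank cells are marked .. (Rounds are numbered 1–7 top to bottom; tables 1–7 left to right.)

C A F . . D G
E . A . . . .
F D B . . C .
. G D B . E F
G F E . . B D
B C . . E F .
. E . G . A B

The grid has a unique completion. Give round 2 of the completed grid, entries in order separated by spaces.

E B A F D G C

Round 2, table 2: round 2 has {A, E} and table 2 has {A, C, D, E, F, G}, leaving only B.
Round 2, table 6: round 2 has {A, B, E} and table 6 has {A, B, C, D, E, F}, leaving only G.
Round 2, table 7: round 2 has {A, B, E, G} and table 7 has {B, D, F, G}, leaving only C.
Round 1, table 4: round 1 has {A, C, D, F, G} and table 4 has {B, G}, leaving only E.
Round 1, table 5: round 1 has {A, C, D, E, F, G} and table 5 has {E}, leaving only B.
Round 3, table 4: round 3 has {B, C, D, F} and table 4 has {B, E, G}, leaving only A.
Round 3, table 5: round 3 has {A, B, C, D, F} and table 5 has {B, E}, leaving only G.
Round 3, table 7: round 3 has {A, B, C, D, F, G} and table 7 has {B, C, D, F, G}, leaving only E.
Round 4, table 1: round 4 has {B, D, E, F, G} and table 1 has {B, C, E, F, G}, leaving only A.
Round 4, table 5: round 4 has {A, B, D, E, F, G} and table 5 has {B, E, G}, leaving only C.
Round 5, table 4: round 5 has {B, D, E, F, G} and table 4 has {A, B, E, G}, leaving only C.
Round 5, table 5: round 5 has {B, C, D, E, F, G} and table 5 has {B, C, E, G}, leaving only A.
Round 6, table 3: round 6 has {B, C, E, F} and table 3 has {A, B, D, E, F}, leaving only G.
Round 6, table 4: round 6 has {B, C, E, F, G} and table 4 has {A, B, C, E, G}, leaving only D.
Round 2, table 4: round 2 has {A, B, C, E, G} and table 4 has {A, B, C, D, E, G}, leaving only F.
Round 2, table 5: round 2 has {A, B, C, E, F, G} and table 5 has {A, B, C, E, G}, leaving only D.
So round 2 reads: E B A F D G C.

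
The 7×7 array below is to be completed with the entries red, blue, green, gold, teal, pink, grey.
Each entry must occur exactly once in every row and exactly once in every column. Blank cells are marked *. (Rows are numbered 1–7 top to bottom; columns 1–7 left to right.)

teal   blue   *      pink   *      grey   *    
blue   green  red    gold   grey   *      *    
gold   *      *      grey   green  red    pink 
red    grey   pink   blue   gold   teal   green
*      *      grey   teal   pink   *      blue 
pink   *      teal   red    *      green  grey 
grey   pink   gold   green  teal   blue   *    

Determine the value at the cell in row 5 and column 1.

Row 5 already has {blue, teal, pink, grey} and column 1 already has {red, blue, gold, teal, pink, grey}, so row 5, column 1 must be green.

green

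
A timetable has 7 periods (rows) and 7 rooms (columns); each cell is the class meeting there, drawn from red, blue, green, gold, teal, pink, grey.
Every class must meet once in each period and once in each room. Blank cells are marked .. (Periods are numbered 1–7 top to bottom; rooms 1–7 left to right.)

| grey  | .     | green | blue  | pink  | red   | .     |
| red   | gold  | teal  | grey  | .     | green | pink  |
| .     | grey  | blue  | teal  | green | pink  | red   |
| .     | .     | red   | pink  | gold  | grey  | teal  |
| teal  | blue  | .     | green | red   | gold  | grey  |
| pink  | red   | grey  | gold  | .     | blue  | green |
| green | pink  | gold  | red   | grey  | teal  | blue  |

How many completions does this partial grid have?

1

Period 1, room 2: eliminating its period and room leaves {teal}.
Period 1, room 7: eliminating its period and room leaves {gold}.
Period 2, room 5: eliminating its period and room leaves {blue}.
Period 3, room 1: eliminating its period and room leaves {gold}.
Period 4, room 1: eliminating its period and room leaves {blue}.
Period 4, room 2: eliminating its period and room leaves {green}.
Period 5, room 3: eliminating its period and room leaves {pink}.
Period 6, room 5: eliminating its period and room leaves {teal}.
Only one assignment across all blanks avoids any period or room repeat, giving 1 completion.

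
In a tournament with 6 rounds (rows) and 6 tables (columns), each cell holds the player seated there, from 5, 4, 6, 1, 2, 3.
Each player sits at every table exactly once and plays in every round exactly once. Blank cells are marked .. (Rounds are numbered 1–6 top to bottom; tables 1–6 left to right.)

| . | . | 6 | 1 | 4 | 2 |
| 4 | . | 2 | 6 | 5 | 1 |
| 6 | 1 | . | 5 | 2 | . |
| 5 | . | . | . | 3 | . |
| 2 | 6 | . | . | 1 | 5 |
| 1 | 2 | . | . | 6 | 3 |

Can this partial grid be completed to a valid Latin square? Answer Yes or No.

Yes

No round or table among the givens repeats a symbol, and propagating forced cells runs into no contradiction.
One valid completion exists (for instance, 3 5 6 1 4 2 / 4 3 2 6 5 1 / 6 1 3 5 2 4 / 5 4 1 2 3 6 / 2 6 4 3 1 5 / 1 2 5 4 6 3).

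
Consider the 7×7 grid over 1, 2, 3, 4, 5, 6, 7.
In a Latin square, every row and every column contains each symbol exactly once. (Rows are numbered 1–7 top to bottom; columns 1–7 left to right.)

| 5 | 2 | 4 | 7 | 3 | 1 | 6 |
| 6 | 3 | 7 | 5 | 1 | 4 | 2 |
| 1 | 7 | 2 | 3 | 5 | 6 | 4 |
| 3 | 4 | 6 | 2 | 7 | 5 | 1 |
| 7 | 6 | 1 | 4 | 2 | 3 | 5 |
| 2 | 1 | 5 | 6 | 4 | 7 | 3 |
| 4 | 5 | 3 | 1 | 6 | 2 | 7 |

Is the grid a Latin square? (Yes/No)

Each row is a permutation of the 7 symbols, and so is each column.

Yes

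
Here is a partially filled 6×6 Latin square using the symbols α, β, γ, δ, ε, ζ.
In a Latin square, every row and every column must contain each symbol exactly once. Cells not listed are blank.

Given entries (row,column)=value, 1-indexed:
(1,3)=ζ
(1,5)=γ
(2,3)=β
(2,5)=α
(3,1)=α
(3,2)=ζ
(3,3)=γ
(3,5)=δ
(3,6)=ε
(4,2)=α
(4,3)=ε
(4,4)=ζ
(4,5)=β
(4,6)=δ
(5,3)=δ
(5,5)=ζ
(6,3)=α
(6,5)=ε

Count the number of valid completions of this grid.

14

Row 1, column 1: eliminating its row and column leaves {β, δ, ε}.
Row 1, column 2: eliminating its row and column leaves {β, δ, ε}.
Row 1, column 4: eliminating its row and column leaves {α, β, δ, ε}.
Row 1, column 6: eliminating its row and column leaves {α, β}.
Row 2, column 1: eliminating its row and column leaves {γ, δ, ε, ζ}.
Row 2, column 2: eliminating its row and column leaves {γ, δ, ε}.
Row 2, column 4: eliminating its row and column leaves {γ, δ, ε}.
Row 2, column 6: eliminating its row and column leaves {γ, ζ}.
Row 3, column 4: eliminating its row and column leaves {β}.
Row 4, column 1: eliminating its row and column leaves {γ}.
Row 5, column 1: eliminating its row and column leaves {β, γ, ε}.
Row 5, column 2: eliminating its row and column leaves {β, γ, ε}.
Row 5, column 4: eliminating its row and column leaves {α, β, γ, ε}.
Row 5, column 6: eliminating its row and column leaves {α, β, γ}.
Row 6, column 1: eliminating its row and column leaves {β, γ, δ, ζ}.
Row 6, column 2: eliminating its row and column leaves {β, γ, δ}.
Row 6, column 4: eliminating its row and column leaves {β, γ, δ}.
Row 6, column 6: eliminating its row and column leaves {β, γ, ζ}.
Enumerating the assignments across these blanks that avoid any row or column repeat gives 14 completions.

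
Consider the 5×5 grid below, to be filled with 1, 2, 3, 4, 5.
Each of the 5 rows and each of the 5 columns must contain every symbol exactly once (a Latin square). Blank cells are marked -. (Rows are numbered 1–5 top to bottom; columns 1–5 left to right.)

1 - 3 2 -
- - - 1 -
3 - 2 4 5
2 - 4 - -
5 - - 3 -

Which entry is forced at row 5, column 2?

4

Row 1, column 5: row 1 has {1, 2, 3} and column 5 has {5}, leaving only 4.
Row 1, column 2: row 1 has {1, 2, 3, 4} and column 2 has {}, leaving only 5.
Row 2, column 1: row 2 has {1} and column 1 has {1, 2, 3, 5}, leaving only 4.
Row 2, column 3: row 2 has {1, 4} and column 3 has {2, 3, 4}, leaving only 5.
Row 3, column 2: row 3 has {2, 3, 4, 5} and column 2 has {5}, leaving only 1.
Row 4, column 2: row 4 has {2, 4} and column 2 has {1, 5}, leaving only 3.
Row 2, column 2: row 2 has {1, 4, 5} and column 2 has {1, 3, 5}, leaving only 2.
Row 5 already has {3, 5} and column 2 already has {1, 2, 3, 5}, so row 5, column 2 must be 4.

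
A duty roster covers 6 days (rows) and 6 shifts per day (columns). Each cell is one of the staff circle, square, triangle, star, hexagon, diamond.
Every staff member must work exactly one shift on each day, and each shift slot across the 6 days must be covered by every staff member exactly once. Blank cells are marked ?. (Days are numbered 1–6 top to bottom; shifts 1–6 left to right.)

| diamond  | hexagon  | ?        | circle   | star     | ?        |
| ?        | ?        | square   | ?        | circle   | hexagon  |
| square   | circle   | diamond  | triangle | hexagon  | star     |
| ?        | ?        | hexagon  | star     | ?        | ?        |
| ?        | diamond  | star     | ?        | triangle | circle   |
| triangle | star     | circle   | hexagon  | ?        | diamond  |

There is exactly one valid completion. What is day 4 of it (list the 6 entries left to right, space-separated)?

circle square hexagon star diamond triangle

Day 4, shift 1: day 4 has {star, hexagon} and shift 1 has {square, triangle, diamond}, leaving only circle.
Day 1, shift 3: day 1 has {circle, star, hexagon, diamond} and shift 3 has {circle, square, star, hexagon, diamond}, leaving only triangle.
Day 1, shift 6: day 1 has {circle, triangle, star, hexagon, diamond} and shift 6 has {circle, star, hexagon, diamond}, leaving only square.
Day 4, shift 6: day 4 has {circle, star, hexagon} and shift 6 has {circle, square, star, hexagon, diamond}, leaving only triangle.
Day 4, shift 2: day 4 has {circle, triangle, star, hexagon} and shift 2 has {circle, star, hexagon, diamond}, leaving only square.
Day 4, shift 5: day 4 has {circle, square, triangle, star, hexagon} and shift 5 has {circle, triangle, star, hexagon}, leaving only diamond.
So day 4 reads: circle square hexagon star diamond triangle.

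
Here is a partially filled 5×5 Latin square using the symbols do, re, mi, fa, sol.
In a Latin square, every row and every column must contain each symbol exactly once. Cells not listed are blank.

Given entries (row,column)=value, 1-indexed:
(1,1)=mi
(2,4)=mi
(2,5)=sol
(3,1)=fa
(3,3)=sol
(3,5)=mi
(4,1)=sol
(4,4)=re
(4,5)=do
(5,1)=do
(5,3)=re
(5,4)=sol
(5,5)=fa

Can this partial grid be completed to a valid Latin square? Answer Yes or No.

No row or column among the givens repeats a symbol, and propagating forced cells runs into no contradiction.
One valid completion exists (for instance, mi sol do fa re / re do fa mi sol / fa re sol do mi / sol fa mi re do / do mi re sol fa).

Yes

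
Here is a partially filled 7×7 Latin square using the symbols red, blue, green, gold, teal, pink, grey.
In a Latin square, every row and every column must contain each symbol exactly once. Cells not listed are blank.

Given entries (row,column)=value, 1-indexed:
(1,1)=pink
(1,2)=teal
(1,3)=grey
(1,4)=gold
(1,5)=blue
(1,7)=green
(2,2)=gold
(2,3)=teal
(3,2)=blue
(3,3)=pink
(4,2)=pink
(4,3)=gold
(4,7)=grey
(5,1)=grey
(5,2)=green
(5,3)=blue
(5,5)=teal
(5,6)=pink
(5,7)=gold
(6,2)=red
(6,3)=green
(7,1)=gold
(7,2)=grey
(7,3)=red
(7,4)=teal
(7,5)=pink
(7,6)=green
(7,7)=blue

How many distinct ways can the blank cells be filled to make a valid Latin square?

Row 1, column 6: eliminating its row and column leaves {red}.
Row 2, column 1: eliminating its row and column leaves {red, blue, green}.
Row 2, column 4: eliminating its row and column leaves {red, blue, green, pink, grey}.
Row 2, column 5: eliminating its row and column leaves {red, green, grey}.
Row 2, column 6: eliminating its row and column leaves {red, blue, grey}.
Row 2, column 7: eliminating its row and column leaves {red, pink}.
Row 3, column 1: eliminating its row and column leaves {red, green, teal}.
Row 3, column 4: eliminating its row and column leaves {red, green, grey}.
Row 3, column 5: eliminating its row and column leaves {red, green, gold, grey}.
Row 3, column 6: eliminating its row and column leaves {red, gold, teal, grey}.
Row 3, column 7: eliminating its row and column leaves {red, teal}.
Row 4, column 1: eliminating its row and column leaves {red, blue, green, teal}.
Row 4, column 4: eliminating its row and column leaves {red, blue, green}.
Row 4, column 5: eliminating its row and column leaves {red, green}.
Row 4, column 6: eliminating its row and column leaves {red, blue, teal}.
Row 5, column 4: eliminating its row and column leaves {red}.
Row 6, column 1: eliminating its row and column leaves {blue, teal}.
Row 6, column 4: eliminating its row and column leaves {blue, pink, grey}.
Row 6, column 5: eliminating its row and column leaves {gold, grey}.
Row 6, column 6: eliminating its row and column leaves {blue, gold, teal, grey}.
Row 6, column 7: eliminating its row and column leaves {teal, pink}.
Enumerating the assignments across these blanks that avoid any row or column repeat gives 8 completions.

8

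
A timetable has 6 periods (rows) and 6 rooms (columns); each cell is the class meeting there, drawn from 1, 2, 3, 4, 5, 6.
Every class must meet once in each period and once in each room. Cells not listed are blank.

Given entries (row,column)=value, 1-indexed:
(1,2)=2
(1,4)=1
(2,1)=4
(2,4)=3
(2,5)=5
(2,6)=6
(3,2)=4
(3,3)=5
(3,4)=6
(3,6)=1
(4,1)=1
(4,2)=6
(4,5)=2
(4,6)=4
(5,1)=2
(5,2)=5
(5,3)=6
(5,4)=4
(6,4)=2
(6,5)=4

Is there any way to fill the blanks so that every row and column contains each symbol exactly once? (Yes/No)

No

Period 2, room 2: period 2 has {3, 4, 5, 6} and room 2 has {2, 4, 5, 6}, so it must be 1.
Period 2, room 3: period 2 has {1, 3, 4, 5, 6} and room 3 has {5, 6}, so it must be 2.
Period 3, room 1: period 3 has {1, 4, 5, 6} and room 1 has {1, 2, 4}, so it must be 3.
Now period 3, room 5: period 3 together with room 5 already contain {1, 2, 3, 4, 5, 6} — every symbol — so nothing can go there. The grid has no valid completion.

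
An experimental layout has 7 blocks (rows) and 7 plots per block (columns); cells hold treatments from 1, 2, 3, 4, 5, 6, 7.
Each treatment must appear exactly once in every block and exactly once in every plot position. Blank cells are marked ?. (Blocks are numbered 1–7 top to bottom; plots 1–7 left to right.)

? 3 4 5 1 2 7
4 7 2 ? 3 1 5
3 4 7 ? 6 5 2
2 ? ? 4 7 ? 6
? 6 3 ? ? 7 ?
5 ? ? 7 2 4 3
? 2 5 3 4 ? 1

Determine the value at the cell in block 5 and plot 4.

2

Block 1, plot 1: block 1 has {1, 2, 3, 4, 5, 7} and plot 1 has {2, 3, 4, 5}, leaving only 6.
Block 2, plot 4: block 2 has {1, 2, 3, 4, 5, 7} and plot 4 has {3, 4, 5, 7}, leaving only 6.
Block 3, plot 4: block 3 has {2, 3, 4, 5, 6, 7} and plot 4 has {3, 4, 5, 6, 7}, leaving only 1.
Block 5 already has {3, 6, 7} and plot 4 already has {1, 3, 4, 5, 6, 7}, so block 5, plot 4 must be 2.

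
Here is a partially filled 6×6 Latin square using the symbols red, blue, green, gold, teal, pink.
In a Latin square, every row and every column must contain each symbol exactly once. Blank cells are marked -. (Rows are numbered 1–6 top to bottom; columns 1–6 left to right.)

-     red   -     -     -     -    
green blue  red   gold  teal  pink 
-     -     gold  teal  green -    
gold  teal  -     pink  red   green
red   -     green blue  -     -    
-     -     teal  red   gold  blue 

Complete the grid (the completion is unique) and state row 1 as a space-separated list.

teal red pink green blue gold

Row 1, column 4: row 1 has {red} and column 4 has {red, blue, gold, teal, pink}, leaving only green.
Row 3, column 2: row 3 has {green, gold, teal} and column 2 has {red, blue, teal}, leaving only pink.
Row 3, column 1: row 3 has {green, gold, teal, pink} and column 1 has {red, green, gold}, leaving only blue.
Row 3, column 6: row 3 has {blue, green, gold, teal, pink} and column 6 has {blue, green, pink}, leaving only red.
Row 4, column 3: row 4 has {red, green, gold, teal, pink} and column 3 has {red, green, gold, teal}, leaving only blue.
Row 1, column 3: row 1 has {red, green} and column 3 has {red, blue, green, gold, teal}, leaving only pink.
Row 1, column 1: row 1 has {red, green, pink} and column 1 has {red, blue, green, gold}, leaving only teal.
Row 1, column 5: row 1 has {red, green, teal, pink} and column 5 has {red, green, gold, teal}, leaving only blue.
Row 1, column 6: row 1 has {red, blue, green, teal, pink} and column 6 has {red, blue, green, pink}, leaving only gold.
So row 1 reads: teal red pink green blue gold.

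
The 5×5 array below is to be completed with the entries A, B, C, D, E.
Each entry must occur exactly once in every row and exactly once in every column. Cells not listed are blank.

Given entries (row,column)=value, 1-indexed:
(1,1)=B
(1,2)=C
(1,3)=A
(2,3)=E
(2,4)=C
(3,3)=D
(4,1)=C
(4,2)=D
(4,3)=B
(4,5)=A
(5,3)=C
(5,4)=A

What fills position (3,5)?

C

Row 4, column 4: row 4 has {A, B, C, D} and column 4 has {A, C}, leaving only E.
Row 1, column 4: row 1 has {A, B, C} and column 4 has {A, C, E}, leaving only D.
Row 1, column 5: row 1 has {A, B, C, D} and column 5 has {A}, leaving only E.
Row 3, column 4: row 3 has {D} and column 4 has {A, C, D, E}, leaving only B.
Row 3 already has {B, D} and column 5 already has {A, E}, so row 3, column 5 must be C.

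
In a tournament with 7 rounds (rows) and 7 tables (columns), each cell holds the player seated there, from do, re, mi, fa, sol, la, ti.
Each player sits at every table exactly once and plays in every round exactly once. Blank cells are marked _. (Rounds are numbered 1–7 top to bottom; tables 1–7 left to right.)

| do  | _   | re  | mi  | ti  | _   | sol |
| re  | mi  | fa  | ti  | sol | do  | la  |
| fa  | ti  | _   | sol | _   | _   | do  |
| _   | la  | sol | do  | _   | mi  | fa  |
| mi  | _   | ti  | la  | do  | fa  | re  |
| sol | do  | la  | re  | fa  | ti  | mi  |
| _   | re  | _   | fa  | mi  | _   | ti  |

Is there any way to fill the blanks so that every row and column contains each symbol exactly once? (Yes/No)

No round or table among the givens repeats a symbol, and propagating forced cells runs into no contradiction.
One valid completion exists (for instance, do fa re mi ti la sol / re mi fa ti sol do la / fa ti mi sol la re do / ti la sol do re mi fa / mi sol ti la do fa re / sol do la re fa ti mi / la re do fa mi sol ti).

Yes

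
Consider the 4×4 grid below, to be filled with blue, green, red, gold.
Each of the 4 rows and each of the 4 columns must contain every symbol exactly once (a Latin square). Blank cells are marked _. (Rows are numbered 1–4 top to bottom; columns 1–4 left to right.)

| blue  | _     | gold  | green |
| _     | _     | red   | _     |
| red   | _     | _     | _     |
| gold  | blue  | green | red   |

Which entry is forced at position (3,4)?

Row 1, column 2: row 1 has {blue, green, gold} and column 2 has {blue}, leaving only red.
Row 2, column 1: row 2 has {red} and column 1 has {blue, red, gold}, leaving only green.
Row 2, column 2: row 2 has {green, red} and column 2 has {blue, red}, leaving only gold.
Row 2, column 4: row 2 has {green, red, gold} and column 4 has {green, red}, leaving only blue.
Row 3 already has {red} and column 4 already has {blue, green, red}, so row 3, column 4 must be gold.

gold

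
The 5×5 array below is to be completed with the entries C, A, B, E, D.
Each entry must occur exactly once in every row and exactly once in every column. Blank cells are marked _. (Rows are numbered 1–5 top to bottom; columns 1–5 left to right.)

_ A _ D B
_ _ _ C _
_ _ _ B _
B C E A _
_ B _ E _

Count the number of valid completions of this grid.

3

Row 1, column 1: eliminating its row and column leaves {C, E}.
Row 1, column 3: eliminating its row and column leaves {C}.
Row 2, column 1: eliminating its row and column leaves {A, E, D}.
Row 2, column 2: eliminating its row and column leaves {E, D}.
Row 2, column 3: eliminating its row and column leaves {A, B, D}.
Row 2, column 5: eliminating its row and column leaves {A, E, D}.
Row 3, column 1: eliminating its row and column leaves {C, A, E, D}.
Row 3, column 2: eliminating its row and column leaves {E, D}.
Row 3, column 3: eliminating its row and column leaves {C, A, D}.
Row 3, column 5: eliminating its row and column leaves {C, A, E, D}.
Row 4, column 5: eliminating its row and column leaves {D}.
Row 5, column 1: eliminating its row and column leaves {C, A, D}.
Row 5, column 3: eliminating its row and column leaves {C, A, D}.
Row 5, column 5: eliminating its row and column leaves {C, A, D}.
Enumerating the assignments across these blanks that avoid any row or column repeat gives 3 completions.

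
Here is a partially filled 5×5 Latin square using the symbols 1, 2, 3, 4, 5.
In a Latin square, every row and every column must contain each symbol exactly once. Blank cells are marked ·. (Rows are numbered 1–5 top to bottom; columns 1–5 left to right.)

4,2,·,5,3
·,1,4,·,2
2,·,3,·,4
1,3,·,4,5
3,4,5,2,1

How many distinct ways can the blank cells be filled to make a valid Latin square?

Row 1, column 3: eliminating its row and column leaves {1}.
Row 2, column 1: eliminating its row and column leaves {5}.
Row 2, column 4: eliminating its row and column leaves {3}.
Row 3, column 2: eliminating its row and column leaves {5}.
Row 3, column 4: eliminating its row and column leaves {1}.
Row 4, column 3: eliminating its row and column leaves {2}.
Only one assignment across all blanks avoids any row or column repeat, giving 1 completion.

1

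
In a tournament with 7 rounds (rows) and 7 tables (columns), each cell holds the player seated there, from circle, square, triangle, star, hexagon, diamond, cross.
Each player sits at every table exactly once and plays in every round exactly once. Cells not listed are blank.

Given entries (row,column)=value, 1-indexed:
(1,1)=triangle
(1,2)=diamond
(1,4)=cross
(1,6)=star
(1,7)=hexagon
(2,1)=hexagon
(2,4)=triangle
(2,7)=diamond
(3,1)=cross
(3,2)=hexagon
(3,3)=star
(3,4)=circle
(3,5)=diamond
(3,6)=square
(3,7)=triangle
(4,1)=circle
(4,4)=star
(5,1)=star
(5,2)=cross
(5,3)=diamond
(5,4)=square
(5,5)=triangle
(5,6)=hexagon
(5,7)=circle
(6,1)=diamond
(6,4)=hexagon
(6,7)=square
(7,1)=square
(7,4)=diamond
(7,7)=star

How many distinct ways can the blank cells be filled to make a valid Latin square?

10

Round 1, table 3: eliminating its round and table leaves {circle, square}.
Round 1, table 5: eliminating its round and table leaves {circle, square}.
Round 2, table 2: eliminating its round and table leaves {circle, square, star}.
Round 2, table 3: eliminating its round and table leaves {circle, square, cross}.
Round 2, table 5: eliminating its round and table leaves {circle, square, star, cross}.
Round 2, table 6: eliminating its round and table leaves {circle, cross}.
Round 4, table 2: eliminating its round and table leaves {square, triangle}.
Round 4, table 3: eliminating its round and table leaves {square, triangle, hexagon, cross}.
Round 4, table 5: eliminating its round and table leaves {square, hexagon, cross}.
Round 4, table 6: eliminating its round and table leaves {triangle, diamond, cross}.
Round 4, table 7: eliminating its round and table leaves {cross}.
Round 6, table 2: eliminating its round and table leaves {circle, triangle, star}.
Round 6, table 3: eliminating its round and table leaves {circle, triangle, cross}.
Round 6, table 5: eliminating its round and table leaves {circle, star, cross}.
Round 6, table 6: eliminating its round and table leaves {circle, triangle, cross}.
Round 7, table 2: eliminating its round and table leaves {circle, triangle}.
Round 7, table 3: eliminating its round and table leaves {circle, triangle, hexagon, cross}.
Round 7, table 5: eliminating its round and table leaves {circle, hexagon, cross}.
Round 7, table 6: eliminating its round and table leaves {circle, triangle, cross}.
Enumerating the assignments across these blanks that avoid any round or table repeat gives 10 completions.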